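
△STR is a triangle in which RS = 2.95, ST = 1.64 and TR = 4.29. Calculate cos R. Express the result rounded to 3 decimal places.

0.965

By the law of cosines, cos R = (TR² + RS² − ST²) / (2·TR·RS) ≈ 0.96468, so ∠R ≈ 15.27°.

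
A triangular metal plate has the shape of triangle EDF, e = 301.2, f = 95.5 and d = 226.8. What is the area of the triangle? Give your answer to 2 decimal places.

Semiperimeter s = (301.2 + 226.8 + 95.5)/2 = 311.75.
Heron's formula: area = √(311.75·10.55·84.95·216.25) ≈ 7773.

7773.01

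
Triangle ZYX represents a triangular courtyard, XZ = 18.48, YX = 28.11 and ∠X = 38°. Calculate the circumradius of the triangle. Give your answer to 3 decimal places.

By the law of cosines, ZY² = YX² + XZ² − 2·YX·XZ·cos X = 312.98, so ZY ≈ 17.691.
Area = ½·YX·XZ·sin X ≈ 159.91.
Circumradius = ZY/(2 sin X) ≈ 14.368.

R ≈ 14.368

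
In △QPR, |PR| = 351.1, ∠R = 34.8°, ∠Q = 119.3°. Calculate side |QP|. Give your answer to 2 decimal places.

The third angle is ∠P = 180° − ∠R − ∠Q = 25.90°.
Law of sines: |QP| = |PR|·sin R/sin Q ≈ 229.77.

229.77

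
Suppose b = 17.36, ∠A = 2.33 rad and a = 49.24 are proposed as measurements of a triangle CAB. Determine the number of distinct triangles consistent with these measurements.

b·sin A = 17.36·sin(2.33 rad) ≈ 12.59.
Since ∠A is not acute, a triangle exists only if a > b; here a > b, so there is exactly one triangle.

1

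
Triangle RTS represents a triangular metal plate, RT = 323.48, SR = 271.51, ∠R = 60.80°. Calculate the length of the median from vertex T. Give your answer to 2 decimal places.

By the law of cosines, TS² = SR² + RT² − 2·SR·RT·cos R = 92661, so TS ≈ 304.4.
Median from T: ½√(2·RT² + 2·TS² − SR²) ≈ 283.23.

283.23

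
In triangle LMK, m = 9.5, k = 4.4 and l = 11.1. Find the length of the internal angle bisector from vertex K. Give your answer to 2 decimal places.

t_K ≈ 10.03

By the law of cosines, cos K = (l² + m² − k²) / (2·l·m) ≈ 0.92034, so ∠K ≈ 23.02°.
The bisector from K has length 2·l·m·cos(∠K/2)/(l+m) ≈ 10.032.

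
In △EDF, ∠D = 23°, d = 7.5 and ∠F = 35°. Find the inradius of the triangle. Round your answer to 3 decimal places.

r ≈ 2.013

The third angle is ∠E = 180° − ∠D − ∠F = 122.00°.
Law of sines: e = d·sin E/sin D ≈ 16.278.
Law of sines: f = d·sin F/sin D ≈ 11.01.
Area = ½·d·e·sin F ≈ 35.013.
Semiperimeter s = (16.278+7.5+11.01)/2 = 17.394.
Inradius = area/s = 35.013/17.394 ≈ 2.0129.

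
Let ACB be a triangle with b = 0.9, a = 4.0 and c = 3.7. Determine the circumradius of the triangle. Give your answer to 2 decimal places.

2.05

By the law of cosines, cos A = (c² + b² − a²) / (2·c·b) ≈ -0.22523, so ∠A ≈ 103.02°.
Circumradius = a/(2 sin A) ≈ 2.0527.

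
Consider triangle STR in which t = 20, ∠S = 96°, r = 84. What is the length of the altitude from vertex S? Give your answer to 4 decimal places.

By the law of cosines, s² = t² + r² − 2·t·r·cos S = 7807.2, so s ≈ 88.358.
Area = ½·t·r·sin S ≈ 835.4.
The altitude from S has length 2·area/s ≈ 18.909.

h_S ≈ 18.9093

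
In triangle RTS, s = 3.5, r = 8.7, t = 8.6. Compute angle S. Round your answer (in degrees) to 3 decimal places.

∠S ≈ 23.335°

By the law of cosines, cos S = (r² + t² − s²) / (2·r·t) ≈ 0.91820, so ∠S ≈ 23.34°.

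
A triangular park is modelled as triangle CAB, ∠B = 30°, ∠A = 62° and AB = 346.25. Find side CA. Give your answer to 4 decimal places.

173.2305

The third angle is ∠C = 180° − ∠A − ∠B = 88.00°.
Law of sines: CA = AB·sin B/sin C ≈ 173.23.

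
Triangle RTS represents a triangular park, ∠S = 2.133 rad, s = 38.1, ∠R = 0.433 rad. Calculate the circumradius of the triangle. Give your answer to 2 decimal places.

The third angle is ∠T = π − ∠S − ∠R = 0.576 rad.
Law of sines: r = s·sin R/sin S ≈ 18.895.
Law of sines: t = s·sin T/sin S ≈ 24.512.
Circumradius = s/(2 sin S) ≈ 22.516.

22.52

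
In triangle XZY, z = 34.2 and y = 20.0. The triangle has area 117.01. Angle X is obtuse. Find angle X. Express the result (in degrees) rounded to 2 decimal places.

159.99

From area = ½·z·y·sin X, we get sin X = 2·area/(z·y) ≈ 0.34213.
Taking the obtuse solution, ∠X ≈ 159.99°.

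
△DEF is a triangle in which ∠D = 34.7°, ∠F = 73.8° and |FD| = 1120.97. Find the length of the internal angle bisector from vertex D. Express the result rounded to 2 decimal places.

t_D ≈ 1076.68

The third angle is ∠E = 180° − ∠F − ∠D = 71.50°.
Law of sines: |EF| = |FD|·sin D/sin E ≈ 672.92.
Law of sines: |DE| = |FD|·sin F/sin E ≈ 1135.1.
The bisector from D has length 2·|FD|·|DE|·cos(∠D/2)/(|FD|+|DE|) ≈ 1076.7.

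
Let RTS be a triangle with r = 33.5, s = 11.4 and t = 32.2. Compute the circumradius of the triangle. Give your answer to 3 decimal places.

By the law of cosines, cos R = (t² + s² − r²) / (2·t·s) ≈ 0.06068, so ∠R ≈ 1.5101 rad.
Circumradius = r/(2 sin R) ≈ 16.781.

16.781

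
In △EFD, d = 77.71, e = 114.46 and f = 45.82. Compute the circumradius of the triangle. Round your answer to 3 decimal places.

R ≈ 79.799

By the law of cosines, cos E = (f² + d² − e²) / (2·f·d) ≈ -0.69689, so ∠E ≈ 134.18°.
Circumradius = e/(2 sin E) ≈ 79.799.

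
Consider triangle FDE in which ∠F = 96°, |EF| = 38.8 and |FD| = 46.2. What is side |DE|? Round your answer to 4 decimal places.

By the law of cosines, |DE|² = |EF|² + |FD|² − 2·|EF|·|FD|·cos F = 4014.6, so |DE| ≈ 63.361.

63.3611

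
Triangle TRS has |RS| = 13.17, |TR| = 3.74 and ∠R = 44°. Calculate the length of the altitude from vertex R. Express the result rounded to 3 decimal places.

By the law of cosines, |ST|² = |TR|² + |RS|² − 2·|TR|·|RS|·cos R = 116.57, so |ST| ≈ 10.797.
Area = ½·|TR|·|RS|·sin R ≈ 17.108.
The altitude from R has length 2·area/|ST| ≈ 3.1691.

3.169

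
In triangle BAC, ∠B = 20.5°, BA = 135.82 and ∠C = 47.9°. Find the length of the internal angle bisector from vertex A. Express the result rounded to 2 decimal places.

The third angle is ∠A = 180° − ∠C − ∠B = 111.60°.
Law of sines: AC = BA·sin B/sin C ≈ 64.106.
Law of sines: CB = BA·sin A/sin C ≈ 170.2.
The bisector from A has length 2·BA·AC·cos(∠A/2)/(BA+AC) ≈ 48.958.

t_A ≈ 48.96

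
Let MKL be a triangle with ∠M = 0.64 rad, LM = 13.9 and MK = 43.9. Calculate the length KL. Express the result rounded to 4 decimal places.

33.7865

By the law of cosines, KL² = LM² + MK² − 2·LM·MK·cos M = 1141.5, so KL ≈ 33.786.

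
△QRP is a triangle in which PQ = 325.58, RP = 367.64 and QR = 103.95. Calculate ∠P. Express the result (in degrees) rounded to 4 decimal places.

15.7928

By the law of cosines, cos P = (RP² + PQ² − QR²) / (2·RP·PQ) ≈ 0.96225, so ∠P ≈ 15.79°.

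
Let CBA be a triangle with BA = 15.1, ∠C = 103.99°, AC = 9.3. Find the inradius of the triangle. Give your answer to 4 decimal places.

Law of sines: sin B = AC·sin C/BA ≈ 0.59763.
Since BA ≥ AC, only the acute value applies: ∠B ≈ 36.70°.
Then ∠A = 180° − ∠C − ∠B ≈ 39.31°.
Law of sines gives CB = BA·sin A/sin C ≈ 9.8585.
Area = ½·BA·AC·sin A ≈ 44.482.
Semiperimeter s = (15.1+9.3+9.8585)/2 = 17.129.
Inradius = area/s = 44.482/17.129 ≈ 2.5969.

2.5969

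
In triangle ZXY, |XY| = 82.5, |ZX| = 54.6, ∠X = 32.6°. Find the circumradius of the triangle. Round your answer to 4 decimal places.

By the law of cosines, |YZ|² = |ZX|² + |XY|² − 2·|ZX|·|XY|·cos X = 2197.8, so |YZ| ≈ 46.88.
Area = ½·|ZX|·|XY|·sin X ≈ 1213.4.
Circumradius = |YZ|/(2 sin X) ≈ 43.507.

R ≈ 43.5067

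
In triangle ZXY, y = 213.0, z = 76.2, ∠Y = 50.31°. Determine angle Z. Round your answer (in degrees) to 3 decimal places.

∠Z ≈ 15.979°

Law of sines: sin Z = z·sin Y/y ≈ 0.27529.
Since y ≥ z, only the acute value applies: ∠Z ≈ 15.98°.
Then ∠X = 180° − ∠Y − ∠Z ≈ 113.71°.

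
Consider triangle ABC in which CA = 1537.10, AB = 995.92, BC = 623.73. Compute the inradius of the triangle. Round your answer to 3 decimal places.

r ≈ 120.584

Semiperimeter s = (623.73 + 1537.1 + 995.92)/2 = 1578.4.
Heron's formula: area = √(1578.4·954.64·41.275·582.46) ≈ 1.9033e+05.
Inradius = area/s = 1.9033e+05/1578.4 ≈ 120.58.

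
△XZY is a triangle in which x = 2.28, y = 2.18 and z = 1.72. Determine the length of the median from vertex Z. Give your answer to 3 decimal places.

m_Z ≈ 2.058

Median from Z: ½√(2·y² + 2·x² − z²) ≈ 2.0581.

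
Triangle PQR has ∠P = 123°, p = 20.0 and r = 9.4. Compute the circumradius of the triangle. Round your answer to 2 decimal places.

11.92

Law of sines: sin R = r·sin P/p ≈ 0.39418.
Since p ≥ r, only the acute value applies: ∠R ≈ 23.21°.
Then ∠Q = 180° − ∠P − ∠R ≈ 33.79°.
Law of sines gives q = p·sin Q/sin P ≈ 13.261.
Circumradius = p/(2 sin P) ≈ 11.924.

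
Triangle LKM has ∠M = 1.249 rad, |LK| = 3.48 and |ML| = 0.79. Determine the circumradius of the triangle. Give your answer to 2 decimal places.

1.83

Law of sines: sin K = |ML|·sin M/|LK| ≈ 0.21536.
Since |LK| ≥ |ML|, only the acute value applies: ∠K ≈ 0.217 rad.
Then ∠L = π − ∠M − ∠K ≈ 1.676 rad.
Law of sines gives |KM| = |LK|·sin L/sin M ≈ 3.6482.
Circumradius = |LK|/(2 sin M) ≈ 1.8341.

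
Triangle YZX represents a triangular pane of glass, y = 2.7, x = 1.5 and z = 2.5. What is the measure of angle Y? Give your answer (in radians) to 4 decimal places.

∠Y ≈ 1.4088 rad

By the law of cosines, cos Y = (z² + x² − y²) / (2·z·x) ≈ 0.16133, so ∠Y ≈ 1.409 rad.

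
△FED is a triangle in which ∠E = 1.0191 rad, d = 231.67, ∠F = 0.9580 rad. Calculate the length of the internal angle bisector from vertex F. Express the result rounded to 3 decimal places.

The third angle is ∠D = π − ∠F − ∠E = 1.1645 rad.
Law of sines: f = d·sin F/sin D ≈ 206.31.
Law of sines: e = d·sin E/sin D ≈ 214.78.
The bisector from F has length 2·e·d·cos(∠F/2)/(e+d) ≈ 197.82.

197.821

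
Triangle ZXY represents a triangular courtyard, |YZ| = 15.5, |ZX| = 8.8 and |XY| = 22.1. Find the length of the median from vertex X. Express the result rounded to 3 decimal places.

14.929

Median from X: ½√(2·|ZX|² + 2·|XY|² − |YZ|²) ≈ 14.929.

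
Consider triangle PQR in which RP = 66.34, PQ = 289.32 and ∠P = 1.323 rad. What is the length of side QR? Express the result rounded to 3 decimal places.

280.521

By the law of cosines, QR² = RP² + PQ² − 2·RP·PQ·cos P = 78692, so QR ≈ 280.52.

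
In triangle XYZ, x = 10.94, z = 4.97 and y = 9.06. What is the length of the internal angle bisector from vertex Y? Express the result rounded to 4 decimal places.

By the law of cosines, cos Y = (z² + x² − y²) / (2·z·x) ≈ 0.57292, so ∠Y ≈ 55.05°.
The bisector from Y has length 2·z·x·cos(∠Y/2)/(z+x) ≈ 6.0614.

t_Y ≈ 6.0614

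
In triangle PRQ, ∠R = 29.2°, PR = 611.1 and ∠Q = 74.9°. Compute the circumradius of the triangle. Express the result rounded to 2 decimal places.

316.48

The third angle is ∠P = 180° − ∠R − ∠Q = 75.90°.
Law of sines: RQ = PR·sin P/sin Q ≈ 613.88.
Law of sines: QP = PR·sin R/sin Q ≈ 308.79.
Circumradius = PR/(2 sin Q) ≈ 316.48.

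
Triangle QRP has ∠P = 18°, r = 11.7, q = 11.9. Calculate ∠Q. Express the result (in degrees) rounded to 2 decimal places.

∠Q ≈ 84.06°

By the law of cosines, p² = q² + r² − 2·q·r·cos P = 13.669, so p ≈ 3.6971.
Law of cosines again: cos Q = (r² + p² − q²)/(2·r·p) ≈ 0.10344, so ∠Q ≈ 84.06°.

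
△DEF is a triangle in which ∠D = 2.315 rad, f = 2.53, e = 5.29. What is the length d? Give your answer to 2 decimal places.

By the law of cosines, d² = e² + f² − 2·e·f·cos D = 52.517, so d ≈ 7.2469.

7.25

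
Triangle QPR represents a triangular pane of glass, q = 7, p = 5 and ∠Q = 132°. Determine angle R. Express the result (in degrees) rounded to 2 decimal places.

Law of sines: sin P = p·sin Q/q ≈ 0.53082.
Since q ≥ p, only the acute value applies: ∠P ≈ 32.06°.
Then ∠R = 180° − ∠Q − ∠P ≈ 15.94°.

∠R ≈ 15.94°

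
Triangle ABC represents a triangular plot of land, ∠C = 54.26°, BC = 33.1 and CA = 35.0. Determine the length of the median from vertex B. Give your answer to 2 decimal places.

By the law of cosines, AB² = BC² + CA² − 2·BC·CA·cos C = 967.23, so AB ≈ 31.1.
Median from B: ½√(2·AB² + 2·BC² − CA²) ≈ 26.929.

26.93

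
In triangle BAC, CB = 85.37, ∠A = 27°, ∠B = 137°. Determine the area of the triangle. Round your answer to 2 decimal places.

1508.88

The third angle is ∠C = 180° − ∠B − ∠A = 16.00°.
Law of sines: AC = CB·sin B/sin A ≈ 128.25.
Law of sines: BA = CB·sin C/sin A ≈ 51.832.
Area = ½·CB·AC·sin C ≈ 1508.9.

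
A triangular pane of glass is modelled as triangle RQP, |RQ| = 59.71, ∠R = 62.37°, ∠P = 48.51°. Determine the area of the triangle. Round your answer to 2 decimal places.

The third angle is ∠Q = 180° − ∠P − ∠R = 69.12°.
Law of sines: |QP| = |RQ|·sin R/sin P ≈ 70.622.
Law of sines: |PR| = |RQ|·sin Q/sin P ≈ 74.477.
Area = ½·|RQ|·|QP|·sin Q ≈ 1970.

1969.95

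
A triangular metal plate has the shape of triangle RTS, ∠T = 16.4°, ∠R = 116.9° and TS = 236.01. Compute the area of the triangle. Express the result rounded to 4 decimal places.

6417.0437

The third angle is ∠S = 180° − ∠R − ∠T = 46.70°.
Law of sines: SR = TS·sin T/sin R ≈ 74.72.
Law of sines: RT = TS·sin S/sin R ≈ 192.6.
Area = ½·TS·SR·sin S ≈ 6417.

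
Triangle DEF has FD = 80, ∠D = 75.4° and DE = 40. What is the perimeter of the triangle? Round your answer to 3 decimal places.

By the law of cosines, EF² = FD² + DE² − 2·FD·DE·cos D = 6386.8, so EF ≈ 79.917.
Semiperimeter s = (79.917+80+40)/2 = 99.959.
Perimeter = 79.917 + 80 + 40 = 199.92.

199.917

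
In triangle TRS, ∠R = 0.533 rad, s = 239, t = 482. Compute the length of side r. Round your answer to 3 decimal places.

301.675

By the law of cosines, r² = s² + t² − 2·s·t·cos R = 91008, so r ≈ 301.68.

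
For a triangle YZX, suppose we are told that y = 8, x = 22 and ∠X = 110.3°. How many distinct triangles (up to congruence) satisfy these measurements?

y·sin X = 8·sin(110.3°) ≈ 7.503.
Since ∠X is not acute, a triangle exists only if x > y; here x > y, so there is exactly one triangle.

1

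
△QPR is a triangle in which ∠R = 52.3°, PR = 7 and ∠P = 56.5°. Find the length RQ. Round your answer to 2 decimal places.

6.17

The third angle is ∠Q = 180° − ∠P − ∠R = 71.20°.
Law of sines: RQ = PR·sin P/sin Q ≈ 6.1662.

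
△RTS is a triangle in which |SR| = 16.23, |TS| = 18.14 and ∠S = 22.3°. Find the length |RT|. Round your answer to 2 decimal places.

By the law of cosines, |RT|² = |TS|² + |SR|² − 2·|TS|·|SR|·cos S = 47.686, so |RT| ≈ 6.9055.

6.91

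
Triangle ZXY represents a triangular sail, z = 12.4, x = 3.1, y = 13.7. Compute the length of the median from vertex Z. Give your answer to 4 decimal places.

Median from Z: ½√(2·x² + 2·y² − z²) ≈ 7.7595.

7.7595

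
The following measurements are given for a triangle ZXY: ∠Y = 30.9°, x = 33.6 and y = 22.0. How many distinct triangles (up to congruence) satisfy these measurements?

2

x·sin Y = 33.6·sin(30.9°) ≈ 17.25.
Since x sin Y < y < x (17.25 < 22.0 < 33.6), two triangles exist.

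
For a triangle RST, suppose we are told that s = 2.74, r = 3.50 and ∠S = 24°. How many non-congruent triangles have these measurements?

2

r·sin S = 3.50·sin(24°) ≈ 1.424.
Since r sin S < s < r (1.424 < 2.74 < 3.50), two triangles exist.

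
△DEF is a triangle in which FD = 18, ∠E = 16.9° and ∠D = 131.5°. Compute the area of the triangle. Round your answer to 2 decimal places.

218.70

The third angle is ∠F = 180° − ∠D − ∠E = 31.60°.
Law of sines: EF = FD·sin D/sin E ≈ 46.375.
Law of sines: DE = FD·sin F/sin E ≈ 32.445.
Area = ½·FD·EF·sin F ≈ 218.7.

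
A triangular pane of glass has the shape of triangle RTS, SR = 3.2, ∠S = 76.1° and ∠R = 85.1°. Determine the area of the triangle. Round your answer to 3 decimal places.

area ≈ 15.366

The third angle is ∠T = 180° − ∠S − ∠R = 18.80°.
Law of sines: TS = SR·sin R/sin T ≈ 9.8934.
Law of sines: RT = SR·sin S/sin T ≈ 9.6389.
Area = ½·SR·TS·sin S ≈ 15.366.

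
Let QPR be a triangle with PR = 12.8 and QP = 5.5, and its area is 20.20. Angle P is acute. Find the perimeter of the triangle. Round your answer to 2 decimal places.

From area = ½·QP·PR·sin P, we get sin P = 2·area/(QP·PR) ≈ 0.57386.
Taking the acute solution, ∠P ≈ 0.611 rad.
Law of cosines then gives RQ ≈ 8.8759.
Perimeter = 12.8 + 8.8759 + 5.5 = 27.176.

perimeter ≈ 27.18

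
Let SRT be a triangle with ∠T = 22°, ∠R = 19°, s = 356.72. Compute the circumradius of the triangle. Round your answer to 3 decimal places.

271.866

The third angle is ∠S = 180° − ∠R − ∠T = 139.00°.
Law of sines: r = s·sin R/sin S ≈ 177.02.
Law of sines: t = s·sin T/sin S ≈ 203.69.
Circumradius = s/(2 sin S) ≈ 271.87.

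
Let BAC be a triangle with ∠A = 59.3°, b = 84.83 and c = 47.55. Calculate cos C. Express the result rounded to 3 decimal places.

By the law of cosines, a² = c² + b² − 2·c·b·cos A = 5338.4, so a ≈ 73.064.
Law of cosines again: cos C = (b² + a² − c²)/(2·b·a) ≈ 0.82877, so ∠C ≈ 34.03°.

cos C ≈ 0.829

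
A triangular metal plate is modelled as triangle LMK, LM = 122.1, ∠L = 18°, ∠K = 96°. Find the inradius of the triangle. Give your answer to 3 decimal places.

The third angle is ∠M = 180° − ∠K − ∠L = 66.00°.
Law of sines: MK = LM·sin L/sin K ≈ 37.939.
Law of sines: KL = LM·sin M/sin K ≈ 112.16.
Area = ½·LM·MK·sin M ≈ 2115.9.
Semiperimeter s = (37.939+112.16+122.1)/2 = 136.1.
Inradius = area/s = 2115.9/136.1 ≈ 15.547.

r ≈ 15.547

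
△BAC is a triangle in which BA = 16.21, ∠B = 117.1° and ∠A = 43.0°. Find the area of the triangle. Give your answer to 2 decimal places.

234.34

The third angle is ∠C = 180° − ∠B − ∠A = 19.90°.
Law of sines: AC = BA·sin B/sin C ≈ 42.395.
Law of sines: CB = BA·sin A/sin C ≈ 32.479.
Area = ½·BA·AC·sin A ≈ 234.34.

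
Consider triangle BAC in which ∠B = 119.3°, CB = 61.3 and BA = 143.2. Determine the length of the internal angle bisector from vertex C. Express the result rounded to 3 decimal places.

By the law of cosines, AC² = CB² + BA² − 2·CB·BA·cos B = 32856, so AC ≈ 181.26.
Law of cosines again: cos C = (AC² + CB² − BA²)/(2·AC·CB) ≈ 0.72481, so ∠C ≈ 43.55°.
The bisector from C has length 2·AC·CB·cos(∠C/2)/(AC+CB) ≈ 85.08.

t_C ≈ 85.080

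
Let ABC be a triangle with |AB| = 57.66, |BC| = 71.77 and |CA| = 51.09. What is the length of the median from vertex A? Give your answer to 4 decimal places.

Median from A: ½√(2·|CA|² + 2·|AB|² − |BC|²) ≈ 40.984.

40.9841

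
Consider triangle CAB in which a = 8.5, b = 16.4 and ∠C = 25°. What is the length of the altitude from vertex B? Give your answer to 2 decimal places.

h_B ≈ 3.59

By the law of cosines, c² = a² + b² − 2·a·b·cos C = 88.531, so c ≈ 9.4091.
Area = ½·a·b·sin C ≈ 29.456.
The altitude from B has length 2·area/b ≈ 3.5923.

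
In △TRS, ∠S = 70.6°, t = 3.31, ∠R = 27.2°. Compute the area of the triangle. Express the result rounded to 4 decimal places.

area ≈ 2.3839

The third angle is ∠T = 180° − ∠R − ∠S = 82.20°.
Law of sines: r = t·sin R/sin T ≈ 1.5271.
Law of sines: s = t·sin S/sin T ≈ 3.1512.
Area = ½·t·r·sin S ≈ 2.3839.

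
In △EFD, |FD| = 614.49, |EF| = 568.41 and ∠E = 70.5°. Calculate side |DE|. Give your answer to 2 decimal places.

Law of sines: sin D = |EF|·sin E/|FD| ≈ 0.87195.
Since |FD| ≥ |EF|, only the acute value applies: ∠D ≈ 60.69°.
Then ∠F = 180° − ∠E − ∠D ≈ 48.81°.
Law of sines gives |DE| = |FD|·sin F/sin E ≈ 490.59.

490.59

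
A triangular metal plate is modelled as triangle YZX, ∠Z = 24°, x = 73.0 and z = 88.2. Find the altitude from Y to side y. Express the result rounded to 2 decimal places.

Law of sines: sin X = x·sin Z/z ≈ 0.33664.
Since z ≥ x, only the acute value applies: ∠X ≈ 19.67°.
Then ∠Y = 180° − ∠Z − ∠X ≈ 136.33°.
Law of sines gives y = z·sin Y/sin Z ≈ 149.74.
Area = ½·z·x·sin Y ≈ 2223.
The altitude from Y has length 2·area/y ≈ 29.692.

h_Y ≈ 29.69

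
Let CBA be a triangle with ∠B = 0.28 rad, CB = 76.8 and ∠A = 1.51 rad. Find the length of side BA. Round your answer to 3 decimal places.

75.101

The third angle is ∠C = π − ∠B − ∠A = 1.352 rad.
Law of sines: BA = CB·sin C/sin A ≈ 75.101.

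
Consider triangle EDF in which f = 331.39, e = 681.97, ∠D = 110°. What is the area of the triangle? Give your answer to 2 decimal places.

Area = ½·f·e·sin D ≈ 1.0618e+05.

area ≈ 106184.34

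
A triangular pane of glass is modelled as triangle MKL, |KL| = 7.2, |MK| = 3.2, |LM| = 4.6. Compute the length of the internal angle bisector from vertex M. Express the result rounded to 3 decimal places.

t_M ≈ 1.476

By the law of cosines, cos M = (|LM|² + |MK|² − |KL|²) / (2·|LM|·|MK|) ≈ -0.69429, so ∠M ≈ 2.338 rad.
The bisector from M has length 2·|LM|·|MK|·cos(∠M/2)/(|LM|+|MK|) ≈ 1.4756.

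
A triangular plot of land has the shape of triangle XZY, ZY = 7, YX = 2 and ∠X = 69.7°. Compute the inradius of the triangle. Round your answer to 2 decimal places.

r ≈ 0.85

Law of sines: sin Z = YX·sin X/ZY ≈ 0.26797.
Since ZY ≥ YX, only the acute value applies: ∠Z ≈ 15.54°.
Then ∠Y = 180° − ∠X − ∠Z ≈ 94.76°.
Law of sines gives XZ = ZY·sin Y/sin X ≈ 7.4379.
Area = ½·ZY·YX·sin Y ≈ 6.9759.
Semiperimeter s = (7+2+7.4379)/2 = 8.2189.
Inradius = area/s = 6.9759/8.2189 ≈ 0.84876.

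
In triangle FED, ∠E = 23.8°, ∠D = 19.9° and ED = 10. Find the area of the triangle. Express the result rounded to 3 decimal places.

The third angle is ∠F = 180° − ∠E − ∠D = 136.30°.
Law of sines: DF = ED·sin E/sin F ≈ 5.841.
Law of sines: FE = ED·sin D/sin F ≈ 4.9267.
Area = ½·ED·DF·sin D ≈ 9.9408.

9.941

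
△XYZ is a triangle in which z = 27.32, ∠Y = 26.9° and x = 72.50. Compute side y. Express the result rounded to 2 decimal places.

By the law of cosines, y² = z² + x² − 2·z·x·cos Y = 2469.9, so y ≈ 49.698.

49.70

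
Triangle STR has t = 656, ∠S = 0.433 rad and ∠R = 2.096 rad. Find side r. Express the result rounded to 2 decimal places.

987.12

The third angle is ∠T = π − ∠R − ∠S = 0.613 rad.
Law of sines: r = t·sin R/sin T ≈ 987.12.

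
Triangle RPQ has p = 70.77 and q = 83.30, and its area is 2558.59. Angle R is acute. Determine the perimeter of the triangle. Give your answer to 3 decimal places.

From area = ½·p·q·sin R, we get sin R = 2·area/(p·q) ≈ 0.86803.
Taking the acute solution, ∠R ≈ 60.23°.
Law of cosines then gives r ≈ 78.06.
Perimeter = 78.06 + 70.77 + 83.3 = 232.13.

perimeter ≈ 232.130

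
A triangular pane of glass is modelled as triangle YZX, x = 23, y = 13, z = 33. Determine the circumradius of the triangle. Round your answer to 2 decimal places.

By the law of cosines, cos Y = (z² + x² − y²) / (2·z·x) ≈ 0.95455, so ∠Y ≈ 17.34°.
Circumradius = y/(2 sin Y) ≈ 21.807.

R ≈ 21.81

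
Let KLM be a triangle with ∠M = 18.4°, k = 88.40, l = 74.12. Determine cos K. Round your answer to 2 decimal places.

By the law of cosines, m² = k² + l² − 2·k·l·cos M = 873.87, so m ≈ 29.561.
Law of cosines again: cos K = (l² + m² − k²)/(2·l·m) ≈ -0.33018, so ∠K ≈ 109.28°.

cos K ≈ -0.33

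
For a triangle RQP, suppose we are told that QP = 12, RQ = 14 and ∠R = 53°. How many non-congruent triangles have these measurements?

RQ·sin R = 14·sin(53°) ≈ 11.18.
Since RQ sin R < QP < RQ (11.18 < 12 < 14), two triangles exist.

2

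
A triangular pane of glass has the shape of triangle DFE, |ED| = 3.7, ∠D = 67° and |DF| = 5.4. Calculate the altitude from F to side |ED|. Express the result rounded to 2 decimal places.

4.97

By the law of cosines, |FE|² = |ED|² + |DF|² − 2·|ED|·|DF|·cos D = 27.236, so |FE| ≈ 5.2188.
Area = ½·|ED|·|DF|·sin D ≈ 9.1958.
The altitude from F has length 2·area/|ED| ≈ 4.9707.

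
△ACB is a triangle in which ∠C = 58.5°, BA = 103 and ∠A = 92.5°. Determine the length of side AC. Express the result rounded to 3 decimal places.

The third angle is ∠B = 180° − ∠A − ∠C = 29.00°.
Law of sines: AC = BA·sin B/sin C ≈ 58.566.

58.566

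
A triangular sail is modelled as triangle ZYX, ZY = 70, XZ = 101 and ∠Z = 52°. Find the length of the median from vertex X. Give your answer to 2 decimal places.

By the law of cosines, YX² = XZ² + ZY² − 2·XZ·ZY·cos Z = 6395.5, so YX ≈ 79.972.
Median from X: ½√(2·YX² + 2·XZ² − ZY²) ≈ 84.103.

m_X ≈ 84.10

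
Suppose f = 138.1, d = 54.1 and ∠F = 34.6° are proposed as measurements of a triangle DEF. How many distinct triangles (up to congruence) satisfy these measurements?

d·sin F = 54.1·sin(34.6°) ≈ 30.72.
Since f ≥ d, exactly one triangle exists.

1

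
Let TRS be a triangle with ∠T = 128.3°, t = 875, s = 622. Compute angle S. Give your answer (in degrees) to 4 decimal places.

∠S ≈ 33.9082°

Law of sines: sin S = s·sin T/t ≈ 0.55786.
Since t ≥ s, only the acute value applies: ∠S ≈ 33.91°.
Then ∠R = 180° − ∠T − ∠S ≈ 17.79°.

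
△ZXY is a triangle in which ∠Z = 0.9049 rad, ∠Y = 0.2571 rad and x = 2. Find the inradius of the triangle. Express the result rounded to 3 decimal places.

r ≈ 0.204

The third angle is ∠X = π − ∠Y − ∠Z = 1.9796 rad.
Law of sines: z = x·sin Z/sin X ≈ 1.714.
Law of sines: y = x·sin Y/sin X ≈ 0.55422.
Area = ½·x·z·sin Y ≈ 0.43582.
Semiperimeter s = (1.714+2+0.55422)/2 = 2.1341.
Inradius = area/s = 0.43582/2.1341 ≈ 0.20422.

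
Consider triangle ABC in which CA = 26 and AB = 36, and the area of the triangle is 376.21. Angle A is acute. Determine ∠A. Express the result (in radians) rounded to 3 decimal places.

∠A ≈ 0.934 rad

From area = ½·CA·AB·sin A, we get sin A = 2·area/(CA·AB) ≈ 0.80387.
Taking the acute solution, ∠A ≈ 0.934 rad.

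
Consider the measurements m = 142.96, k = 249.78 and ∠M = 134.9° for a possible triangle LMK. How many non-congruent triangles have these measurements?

k·sin M = 249.78·sin(134.9°) ≈ 176.9.
Since ∠M is not acute, a triangle exists only if m > k; here m ≤ k, so there is no triangle.

0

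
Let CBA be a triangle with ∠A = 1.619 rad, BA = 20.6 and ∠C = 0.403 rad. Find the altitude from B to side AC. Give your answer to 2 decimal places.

h_B ≈ 20.58

The third angle is ∠B = π − ∠A − ∠C = 1.120 rad.
Law of sines: AC = BA·sin B/sin C ≈ 47.27.
Law of sines: CB = BA·sin A/sin C ≈ 52.466.
Area = ½·BA·AC·sin A ≈ 486.32.
The altitude from B has length 2·area/AC ≈ 20.576.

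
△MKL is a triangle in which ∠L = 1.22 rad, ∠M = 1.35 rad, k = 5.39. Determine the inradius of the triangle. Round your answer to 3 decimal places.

The third angle is ∠K = π − ∠L − ∠M = 0.572 rad.
Law of sines: m = k·sin M/sin K ≈ 9.7217.
Law of sines: l = k·sin L/sin K ≈ 9.3568.
Area = ½·k·m·sin L ≈ 24.604.
Semiperimeter s = (9.7217+5.39+9.3568)/2 = 12.234.
Inradius = area/s = 24.604/12.234 ≈ 2.0111.

r ≈ 2.011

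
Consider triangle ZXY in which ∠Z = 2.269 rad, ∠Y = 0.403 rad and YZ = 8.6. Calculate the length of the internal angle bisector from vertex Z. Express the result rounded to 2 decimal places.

t_Z ≈ 3.37

The third angle is ∠X = π − ∠Y − ∠Z = 0.470 rad.
Law of sines: XY = YZ·sin Z/sin X ≈ 14.557.
Law of sines: ZX = YZ·sin Y/sin X ≈ 7.4532.
The bisector from Z has length 2·YZ·ZX·cos(∠Z/2)/(YZ+ZX) ≈ 3.3746.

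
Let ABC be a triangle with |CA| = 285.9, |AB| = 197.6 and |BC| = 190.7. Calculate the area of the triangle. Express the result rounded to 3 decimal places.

area ≈ 18774.656

Semiperimeter s = (190.7 + 285.9 + 197.6)/2 = 337.1.
Heron's formula: area = √(337.1·146.4·51.2·139.5) ≈ 18775.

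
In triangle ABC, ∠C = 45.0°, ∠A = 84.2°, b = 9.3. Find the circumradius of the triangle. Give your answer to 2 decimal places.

R ≈ 6.00

The third angle is ∠B = 180° − ∠C − ∠A = 50.80°.
Law of sines: a = b·sin A/sin B ≈ 11.939.
Law of sines: c = b·sin C/sin B ≈ 8.4859.
Circumradius = b/(2 sin B) ≈ 6.0004.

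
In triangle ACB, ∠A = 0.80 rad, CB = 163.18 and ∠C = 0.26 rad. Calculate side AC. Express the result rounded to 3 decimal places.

198.438

The third angle is ∠B = π − ∠A − ∠C = 2.082 rad.
Law of sines: AC = CB·sin B/sin A ≈ 198.44.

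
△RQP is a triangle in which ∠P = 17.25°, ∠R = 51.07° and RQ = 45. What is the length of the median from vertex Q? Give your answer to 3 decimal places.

The third angle is ∠Q = 180° − ∠P − ∠R = 111.68°.
Law of sines: QP = RQ·sin R/sin P ≈ 118.05.
Law of sines: PR = RQ·sin Q/sin P ≈ 141.01.
Median from Q: ½√(2·RQ² + 2·QP² − PR²) ≈ 54.853.

m_Q ≈ 54.853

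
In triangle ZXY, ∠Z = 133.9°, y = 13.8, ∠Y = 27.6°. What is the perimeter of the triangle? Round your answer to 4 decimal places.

44.7142

The third angle is ∠X = 180° − ∠Y − ∠Z = 18.50°.
Law of sines: z = y·sin Z/sin Y ≈ 21.463.
Law of sines: x = y·sin X/sin Y ≈ 9.4514.
Semiperimeter s = (21.463+9.4514+13.8)/2 = 22.357.
Perimeter = 21.463 + 9.4514 + 13.8 = 44.714.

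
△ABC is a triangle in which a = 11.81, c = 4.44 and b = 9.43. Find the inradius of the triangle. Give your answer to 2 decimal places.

r ≈ 1.52

Semiperimeter s = (11.81 + 9.43 + 4.44)/2 = 12.84.
Heron's formula: area = √(12.84·1.03·3.41·8.4) ≈ 19.463.
Inradius = area/s = 19.463/12.84 ≈ 1.5158.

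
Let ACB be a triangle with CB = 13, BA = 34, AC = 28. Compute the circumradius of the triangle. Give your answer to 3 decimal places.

By the law of cosines, cos A = (BA² + AC² − CB²) / (2·BA·AC) ≈ 0.93015, so ∠A ≈ 21.54°.
Circumradius = CB/(2 sin A) ≈ 17.702.

17.702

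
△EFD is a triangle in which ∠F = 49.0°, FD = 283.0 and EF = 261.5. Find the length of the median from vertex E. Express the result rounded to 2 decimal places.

By the law of cosines, DE² = EF² + FD² − 2·EF·FD·cos F = 51369, so DE ≈ 226.65.
Median from E: ½√(2·DE² + 2·EF² − FD²) ≈ 199.63.

199.63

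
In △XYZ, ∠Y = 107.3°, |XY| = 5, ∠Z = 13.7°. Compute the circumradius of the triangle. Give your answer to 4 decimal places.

10.5557

The third angle is ∠X = 180° − ∠Y − ∠Z = 59.00°.
Law of sines: |YZ| = |XY|·sin X/sin Z ≈ 18.096.
Law of sines: |ZX| = |XY|·sin Y/sin Z ≈ 20.156.
Circumradius = |XY|/(2 sin Z) ≈ 10.556.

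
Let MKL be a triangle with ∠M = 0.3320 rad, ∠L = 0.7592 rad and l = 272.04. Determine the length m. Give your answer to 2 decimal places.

The third angle is ∠K = π − ∠L − ∠M = 2.0504 rad.
Law of sines: m = l·sin M/sin L ≈ 128.81.

128.81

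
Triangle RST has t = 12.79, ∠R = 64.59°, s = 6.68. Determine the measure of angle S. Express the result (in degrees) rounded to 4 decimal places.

∠S ≈ 31.3004°

By the law of cosines, r² = s² + t² − 2·s·t·cos R = 134.89, so r ≈ 11.614.
Law of cosines again: cos S = (t² + r² − s²)/(2·t·r) ≈ 0.85446, so ∠S ≈ 31.30°.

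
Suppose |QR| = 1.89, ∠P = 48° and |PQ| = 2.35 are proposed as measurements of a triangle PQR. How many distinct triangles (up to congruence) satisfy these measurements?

2

|PQ|·sin P = 2.35·sin(48°) ≈ 1.746.
Since |PQ| sin P < |QR| < |PQ| (1.746 < 1.89 < 2.35), two triangles exist.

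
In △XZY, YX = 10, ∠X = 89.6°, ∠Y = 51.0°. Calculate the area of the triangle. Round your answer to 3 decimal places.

area ≈ 61.217

The third angle is ∠Z = 180° − ∠Y − ∠X = 39.40°.
Law of sines: ZY = YX·sin X/sin Z ≈ 15.754.
Law of sines: XZ = YX·sin Y/sin Z ≈ 12.244.
Area = ½·YX·ZY·sin Y ≈ 61.217.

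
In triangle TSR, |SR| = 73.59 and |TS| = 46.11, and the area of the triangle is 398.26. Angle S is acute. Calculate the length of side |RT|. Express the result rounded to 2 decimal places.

30.74

From area = ½·|TS|·|SR|·sin S, we get sin S = 2·area/(|TS|·|SR|) ≈ 0.23474.
Taking the acute solution, ∠S ≈ 13.58°.
Law of cosines then gives |RT| ≈ 30.737.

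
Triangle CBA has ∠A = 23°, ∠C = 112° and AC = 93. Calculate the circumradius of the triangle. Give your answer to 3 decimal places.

The third angle is ∠B = 180° − ∠A − ∠C = 45.00°.
Law of sines: BA = AC·sin C/sin B ≈ 121.94.
Law of sines: CB = AC·sin A/sin B ≈ 51.39.
Circumradius = AC/(2 sin B) ≈ 65.761.

R ≈ 65.761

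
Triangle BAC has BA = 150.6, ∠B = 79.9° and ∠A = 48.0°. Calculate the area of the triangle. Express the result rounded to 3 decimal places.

10514.467

The third angle is ∠C = 180° − ∠B − ∠A = 52.10°.
Law of sines: AC = BA·sin B/sin C ≈ 187.9.
Law of sines: CB = BA·sin A/sin C ≈ 141.83.
Area = ½·BA·AC·sin A ≈ 10514.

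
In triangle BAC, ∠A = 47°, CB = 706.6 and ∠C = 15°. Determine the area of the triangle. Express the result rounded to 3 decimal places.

area ≈ 78004.735

The third angle is ∠B = 180° − ∠A − ∠C = 118.00°.
Law of sines: AC = CB·sin B/sin A ≈ 853.06.
Law of sines: BA = CB·sin C/sin A ≈ 250.06.
Area = ½·CB·AC·sin C ≈ 78005.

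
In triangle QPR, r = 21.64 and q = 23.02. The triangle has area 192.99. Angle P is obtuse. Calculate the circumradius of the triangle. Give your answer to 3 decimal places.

From area = ½·r·q·sin P, we get sin P = 2·area/(r·q) ≈ 0.77482.
Taking the obtuse solution, ∠P ≈ 129.21°.
Law of cosines then gives p ≈ 40.349.
Circumradius = p/(2 sin P) ≈ 26.038.

26.038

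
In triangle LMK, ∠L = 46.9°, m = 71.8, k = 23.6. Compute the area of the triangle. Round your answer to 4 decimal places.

Area = ½·m·k·sin L ≈ 618.62.

area ≈ 618.6227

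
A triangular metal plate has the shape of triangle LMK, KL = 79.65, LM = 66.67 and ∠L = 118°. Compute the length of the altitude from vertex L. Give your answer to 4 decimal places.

h_L ≈ 37.3307

By the law of cosines, MK² = KL² + LM² − 2·KL·LM·cos L = 15775, so MK ≈ 125.6.
Area = ½·KL·LM·sin L ≈ 2344.3.
The altitude from L has length 2·area/MK ≈ 37.331.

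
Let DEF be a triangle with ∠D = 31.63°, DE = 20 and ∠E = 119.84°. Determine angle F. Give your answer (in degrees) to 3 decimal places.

28.530

The third angle is ∠F = 180° − ∠D − ∠E = 28.53°.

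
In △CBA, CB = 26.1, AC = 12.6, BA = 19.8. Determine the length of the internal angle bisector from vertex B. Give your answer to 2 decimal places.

t_B ≈ 21.86

By the law of cosines, cos B = (CB² + BA² − AC²) / (2·CB·BA) ≈ 0.88480, so ∠B ≈ 27.77°.
The bisector from B has length 2·CB·BA·cos(∠B/2)/(CB+BA) ≈ 21.859.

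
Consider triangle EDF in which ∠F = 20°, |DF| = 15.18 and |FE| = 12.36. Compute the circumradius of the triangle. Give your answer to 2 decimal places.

8.08

By the law of cosines, |ED|² = |DF|² + |FE|² − 2·|DF|·|FE|·cos F = 30.583, so |ED| ≈ 5.5302.
Area = ½·|DF|·|FE|·sin F ≈ 32.086.
Circumradius = |ED|/(2 sin F) ≈ 8.0846.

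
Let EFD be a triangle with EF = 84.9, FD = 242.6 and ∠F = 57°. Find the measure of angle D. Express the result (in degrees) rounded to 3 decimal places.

By the law of cosines, DE² = EF² + FD² − 2·EF·FD·cos F = 43627, so DE ≈ 208.87.
Law of cosines again: cos D = (FD² + DE² − EF²)/(2·FD·DE) ≈ 0.94010, so ∠D ≈ 19.93°.

∠D ≈ 19.931°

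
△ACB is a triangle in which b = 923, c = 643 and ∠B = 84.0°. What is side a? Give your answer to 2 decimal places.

Law of sines: sin C = c·sin B/b ≈ 0.69283.
Since b ≥ c, only the acute value applies: ∠C ≈ 43.85°.
Then ∠A = 180° − ∠B − ∠C ≈ 52.15°.
Law of sines gives a = b·sin A/sin B ≈ 732.79.

732.79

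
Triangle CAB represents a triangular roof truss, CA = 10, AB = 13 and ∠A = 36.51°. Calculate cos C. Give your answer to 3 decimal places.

By the law of cosines, BC² = CA² + AB² − 2·CA·AB·cos A = 60.024, so BC ≈ 7.7475.
Law of cosines again: cos C = (BC² + CA² − AB²)/(2·BC·CA) ≈ -0.05793, so ∠C ≈ 93.32°.

cos C ≈ -0.058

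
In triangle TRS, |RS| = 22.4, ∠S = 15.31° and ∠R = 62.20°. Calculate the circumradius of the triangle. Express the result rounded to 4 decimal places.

The third angle is ∠T = 180° − ∠R − ∠S = 102.49°.
Law of sines: |ST| = |RS|·sin R/sin T ≈ 20.295.
Law of sines: |TR| = |RS|·sin S/sin T ≈ 6.0579.
Circumradius = |RS|/(2 sin T) ≈ 11.471.

11.4715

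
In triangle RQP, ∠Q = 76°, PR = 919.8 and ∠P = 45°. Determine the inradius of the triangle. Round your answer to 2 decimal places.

219.96

The third angle is ∠R = 180° − ∠Q − ∠P = 59.00°.
Law of sines: QP = PR·sin R/sin Q ≈ 812.56.
Law of sines: RQ = PR·sin P/sin Q ≈ 670.31.
Area = ½·PR·QP·sin P ≈ 2.6424e+05.
Semiperimeter s = (812.56+919.8+670.31)/2 = 1201.3.
Inradius = area/s = 2.6424e+05/1201.3 ≈ 219.96.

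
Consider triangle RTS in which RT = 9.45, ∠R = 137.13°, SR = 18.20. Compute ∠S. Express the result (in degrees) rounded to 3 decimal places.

∠S ≈ 14.353°

By the law of cosines, TS² = SR² + RT² − 2·SR·RT·cos R = 672.65, so TS ≈ 25.935.
Law of cosines again: cos S = (TS² + SR² − RT²)/(2·TS·SR) ≈ 0.96879, so ∠S ≈ 14.35°.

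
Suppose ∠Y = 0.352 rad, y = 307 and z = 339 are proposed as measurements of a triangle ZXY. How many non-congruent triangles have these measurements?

2

z·sin Y = 339·sin(0.352 rad) ≈ 116.9.
Since z sin Y < y < z (116.9 < 307 < 339), two triangles exist.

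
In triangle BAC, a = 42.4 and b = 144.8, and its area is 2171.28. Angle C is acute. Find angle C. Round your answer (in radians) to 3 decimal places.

From area = ½·b·a·sin C, we get sin C = 2·area/(b·a) ≈ 0.70731.
Taking the acute solution, ∠C ≈ 0.786 rad.

0.786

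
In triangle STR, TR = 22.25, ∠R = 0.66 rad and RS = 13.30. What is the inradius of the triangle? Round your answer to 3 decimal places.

3.640

By the law of cosines, ST² = TR² + RS² − 2·TR·RS·cos R = 204.4, so ST ≈ 14.297.
Area = ½·TR·RS·sin R ≈ 90.718.
Semiperimeter s = (22.25+13.3+14.297)/2 = 24.923.
Inradius = area/s = 90.718/24.923 ≈ 3.6399.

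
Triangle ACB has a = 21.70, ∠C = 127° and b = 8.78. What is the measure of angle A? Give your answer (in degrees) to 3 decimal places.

By the law of cosines, c² = b² + a² − 2·b·a·cos C = 777.3, so c ≈ 27.88.
Law of cosines again: cos A = (c² + b² − a²)/(2·c·b) ≈ 0.78333, so ∠A ≈ 38.43°.

38.433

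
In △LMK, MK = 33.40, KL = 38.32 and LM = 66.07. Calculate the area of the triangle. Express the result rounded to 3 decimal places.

459.589

Semiperimeter s = (33.4 + 38.32 + 66.07)/2 = 68.895.
Heron's formula: area = √(68.895·35.495·30.575·2.825) ≈ 459.59.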